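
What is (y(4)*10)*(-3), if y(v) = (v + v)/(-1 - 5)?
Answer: 40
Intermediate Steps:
y(v) = -v/3 (y(v) = (2*v)/(-6) = (2*v)*(-1/6) = -v/3)
(y(4)*10)*(-3) = (-1/3*4*10)*(-3) = -4/3*10*(-3) = -40/3*(-3) = 40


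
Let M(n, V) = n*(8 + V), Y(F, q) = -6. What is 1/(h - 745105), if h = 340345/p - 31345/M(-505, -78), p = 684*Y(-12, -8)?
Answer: -14507640/10810931085763 ≈ -1.3419e-6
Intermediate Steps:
p = -4104 (p = 684*(-6) = -4104)
h = -1215983563/14507640 (h = 340345/(-4104) - 31345*(-1/(505*(8 - 78))) = 340345*(-1/4104) - 31345/((-505*(-70))) = -340345/4104 - 31345/35350 = -340345/4104 - 31345*1/35350 = -340345/4104 - 6269/7070 = -1215983563/14507640 ≈ -83.817)
1/(h - 745105) = 1/(-1215983563/14507640 - 745105) = 1/(-10810931085763/14507640) = -14507640/10810931085763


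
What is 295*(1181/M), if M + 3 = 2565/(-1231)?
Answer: -428874245/6258 ≈ -68532.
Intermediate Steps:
M = -6258/1231 (M = -3 + 2565/(-1231) = -3 + 2565*(-1/1231) = -3 - 2565/1231 = -6258/1231 ≈ -5.0837)
295*(1181/M) = 295*(1181/(-6258/1231)) = 295*(1181*(-1231/6258)) = 295*(-1453811/6258) = -428874245/6258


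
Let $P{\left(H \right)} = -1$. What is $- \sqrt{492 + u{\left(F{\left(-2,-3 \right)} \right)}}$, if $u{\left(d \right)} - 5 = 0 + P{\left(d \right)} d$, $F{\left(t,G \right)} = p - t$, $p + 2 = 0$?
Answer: $- \sqrt{497} \approx -22.293$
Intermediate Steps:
$p = -2$ ($p = -2 + 0 = -2$)
$F{\left(t,G \right)} = -2 - t$
$u{\left(d \right)} = 5 - d$ ($u{\left(d \right)} = 5 + \left(0 - d\right) = 5 - d$)
$- \sqrt{492 + u{\left(F{\left(-2,-3 \right)} \right)}} = - \sqrt{492 + \left(5 - \left(-2 - -2\right)\right)} = - \sqrt{492 + \left(5 - \left(-2 + 2\right)\right)} = - \sqrt{492 + \left(5 - 0\right)} = - \sqrt{492 + \left(5 + 0\right)} = - \sqrt{492 + 5} = - \sqrt{497}$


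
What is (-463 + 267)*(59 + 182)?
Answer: -47236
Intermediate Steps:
(-463 + 267)*(59 + 182) = -196*241 = -47236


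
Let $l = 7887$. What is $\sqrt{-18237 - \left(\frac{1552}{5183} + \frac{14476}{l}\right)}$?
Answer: $\frac{i \sqrt{251886541648137609}}{3716211} \approx 135.05 i$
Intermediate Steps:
$\sqrt{-18237 - \left(\frac{1552}{5183} + \frac{14476}{l}\right)} = \sqrt{-18237 - \left(\frac{1316}{717} + \frac{1552}{5183}\right)} = \sqrt{-18237 - \frac{7933612}{3716211}} = \sqrt{- \frac{67780473619}{3716211}} = \frac{i \sqrt{251886541648137609}}{3716211}$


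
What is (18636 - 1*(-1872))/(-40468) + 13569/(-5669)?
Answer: -166342536/57353273 ≈ -2.9003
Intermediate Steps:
(18636 - 1*(-1872))/(-40468) + 13569/(-5669) = (18636 + 1872)*(-1/40468) + 13569*(-1/5669) = 20508*(-1/40468) - 13569/5669 = -5127/10117 - 13569/5669 = -166342536/57353273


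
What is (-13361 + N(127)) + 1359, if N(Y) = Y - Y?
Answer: -12002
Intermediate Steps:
N(Y) = 0
(-13361 + N(127)) + 1359 = (-13361 + 0) + 1359 = -13361 + 1359 = -12002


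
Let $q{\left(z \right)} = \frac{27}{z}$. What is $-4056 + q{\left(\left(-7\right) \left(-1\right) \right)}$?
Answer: $- \frac{28365}{7} \approx -4052.1$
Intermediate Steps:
$-4056 + q{\left(\left(-7\right) \left(-1\right) \right)} = -4056 + \frac{27}{\left(-7\right) \left(-1\right)} = -4056 + \frac{27}{7} = - \frac{28365}{7}$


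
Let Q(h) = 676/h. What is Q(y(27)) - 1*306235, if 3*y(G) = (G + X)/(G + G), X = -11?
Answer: -598781/2 ≈ -2.9939e+5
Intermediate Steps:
y(G) = (-11 + G)/(6*G) (y(G) = ((G - 11)/(G + G))/3 = ((-11 + G)/((2*G)))/3 = ((-11 + G)*(1/(2*G)))/3 = ((-11 + G)/(2*G))/3 = (-11 + G)/(6*G))
Q(y(27)) - 1*306235 = 676/(((⅙)*(-11 + 27)/27)) - 1*306235 = 676/(((⅙)*(1/27)*16)) - 306235 = 676/(8/81) - 306235 = 676*(81/8) - 306235 = 13689/2 - 306235 = -598781/2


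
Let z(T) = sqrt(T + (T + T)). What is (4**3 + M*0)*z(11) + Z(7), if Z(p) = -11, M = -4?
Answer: -11 + 64*sqrt(33) ≈ 356.65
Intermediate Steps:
z(T) = sqrt(3)*sqrt(T) (z(T) = sqrt(T + 2*T) = sqrt(3*T) = sqrt(3)*sqrt(T))
(4**3 + M*0)*z(11) + Z(7) = (4**3 - 4*0)*(sqrt(3)*sqrt(11)) - 11 = (64 + 0)*sqrt(33) - 11 = 64*sqrt(33) - 11 = -11 + 64*sqrt(33)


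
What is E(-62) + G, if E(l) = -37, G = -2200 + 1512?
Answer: -725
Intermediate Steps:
G = -688
E(-62) + G = -37 - 688 = -725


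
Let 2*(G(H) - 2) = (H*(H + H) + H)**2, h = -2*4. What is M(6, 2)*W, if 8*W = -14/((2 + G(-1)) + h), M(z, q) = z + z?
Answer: 6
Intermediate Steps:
h = -8
M(z, q) = 2*z
G(H) = 2 + (H + 2*H**2)**2/2 (G(H) = 2 + (H*(H + H) + H)**2/2 = 2 + (H*(2*H) + H)**2/2 = 2 + (2*H**2 + H)**2/2 = 2 + (H + 2*H**2)**2/2)
W = 1/2 (W = (-14/((2 + (2 + (1/2)*(-1)**2*(1 + 2*(-1))**2)) - 8))/8 = (-14/((2 + (2 + (1/2)*1*(1 - 2)**2)) - 8))/8 = (-14/((2 + (2 + (1/2)*1*(-1)**2)) - 8))/8 = (-14/((2 + (2 + (1/2)*1*1)) - 8))/8 = (-14/((2 + (2 + 1/2)) - 8))/8 = (-14/((2 + 5/2) - 8))/8 = (-14/(9/2 - 8))/8 = (-14/(-7/2))/8 = (-14*(-2/7))/8 = (1/8)*4 = 1/2 ≈ 0.50000)
M(6, 2)*W = (2*6)*(1/2) = 12*(1/2) = 6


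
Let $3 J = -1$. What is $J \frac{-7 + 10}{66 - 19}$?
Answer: $- \frac{1}{47} \approx -0.021277$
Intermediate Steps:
$J = - \frac{1}{3}$ ($J = \frac{1}{3} \left(-1\right) = - \frac{1}{3} \approx -0.33333$)
$J \frac{-7 + 10}{66 - 19} = - \frac{\left(-7 + 10\right) \frac{1}{66 - 19}}{3} = - \frac{3 \cdot \frac{1}{47}}{3} = \left(- \frac{1}{3}\right) \frac{3}{47} = - \frac{1}{47}$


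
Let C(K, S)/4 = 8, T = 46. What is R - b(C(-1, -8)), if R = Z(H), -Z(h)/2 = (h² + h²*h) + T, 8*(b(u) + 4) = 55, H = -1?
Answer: -759/8 ≈ -94.875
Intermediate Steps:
C(K, S) = 32 (C(K, S) = 4*8 = 32)
b(u) = 23/8 (b(u) = -4 + (⅛)*55 = -4 + 55/8 = 23/8)
Z(h) = -92 - 2*h² - 2*h³ (Z(h) = -2*((h² + h²*h) + 46) = -2*((h² + h³) + 46) = -2*(46 + h² + h³) = -92 - 2*h² - 2*h³)
R = -92 (R = -92 - 2*(-1)² - 2*(-1)³ = -92 - 2*1 - 2*(-1) = -92 - 2 + 2 = -92)
R - b(C(-1, -8)) = -92 - 1*23/8 = -92 - 23/8 = -759/8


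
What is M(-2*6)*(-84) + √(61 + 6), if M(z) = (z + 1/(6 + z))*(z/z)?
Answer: 1022 + √67 ≈ 1030.2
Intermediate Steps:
M(z) = z + 1/(6 + z) (M(z) = (z + 1/(6 + z))*1 = z + 1/(6 + z))
M(-2*6)*(-84) + √(61 + 6) = ((1 + (-2*6)² + 6*(-2*6))/(6 - 2*6))*(-84) + √(61 + 6) = ((1 + (-12)² + 6*(-12))/(6 - 12))*(-84) + √67 = ((1 + 144 - 72)/(-6))*(-84) + √67 = -⅙*73*(-84) + √67 = -73/6*(-84) + √67 = 1022 + √67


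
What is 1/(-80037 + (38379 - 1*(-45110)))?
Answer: 1/3452 ≈ 0.00028969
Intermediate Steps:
1/(-80037 + (38379 - 1*(-45110))) = 1/(-80037 + (38379 + 45110)) = 1/(-80037 + 83489) = 1/3452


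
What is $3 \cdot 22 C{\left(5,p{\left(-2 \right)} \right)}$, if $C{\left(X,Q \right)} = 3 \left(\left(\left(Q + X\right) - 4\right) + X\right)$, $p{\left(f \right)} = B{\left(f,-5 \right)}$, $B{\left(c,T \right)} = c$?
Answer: $792$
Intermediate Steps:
$p{\left(f \right)} = f$
$C{\left(X,Q \right)} = -12 + 3 Q + 6 X$ ($C{\left(X,Q \right)} = 3 \left(\left(-4 + Q + X\right) + X\right) = 3 \left(-4 + Q + 2 X\right) = -12 + 3 Q + 6 X$)
$3 \cdot 22 C{\left(5,p{\left(-2 \right)} \right)} = 3 \cdot 22 \left(-12 + 3 \left(-2\right) + 6 \cdot 5\right) = 66 \left(-12 - 6 + 30\right) = 66 \cdot 12 = 792$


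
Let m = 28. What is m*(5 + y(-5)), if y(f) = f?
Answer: 0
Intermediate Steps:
m*(5 + y(-5)) = 28*(5 - 5) = 28*0 = 0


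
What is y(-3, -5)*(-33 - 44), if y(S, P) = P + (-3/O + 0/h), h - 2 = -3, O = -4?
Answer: 1309/4 ≈ 327.25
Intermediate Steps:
h = -1 (h = 2 - 3 = -1)
y(S, P) = ¾ + P (y(S, P) = P + (-3/(-4) + 0/(-1)) = P + (-3*(-¼) + 0*(-1)) = P + (¾ + 0) = P + ¾ = ¾ + P)
y(-3, -5)*(-33 - 44) = (¾ - 5)*(-33 - 44) = -17/4*(-77) = 1309/4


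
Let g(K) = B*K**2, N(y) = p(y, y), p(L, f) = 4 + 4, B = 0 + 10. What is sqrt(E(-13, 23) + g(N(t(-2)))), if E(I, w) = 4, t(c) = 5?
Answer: 2*sqrt(161) ≈ 25.377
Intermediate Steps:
B = 10
p(L, f) = 8
N(y) = 8
g(K) = 10*K**2
sqrt(E(-13, 23) + g(N(t(-2)))) = sqrt(4 + 10*8**2) = sqrt(4 + 10*64) = sqrt(4 + 640) = sqrt(644) = 2*sqrt(161)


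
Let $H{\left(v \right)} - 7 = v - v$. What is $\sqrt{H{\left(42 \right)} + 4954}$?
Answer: $11 \sqrt{41} \approx 70.434$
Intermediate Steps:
$H{\left(v \right)} = 7$ ($H{\left(v \right)} = 7 + \left(v - v\right) = 7 + 0 = 7$)
$\sqrt{H{\left(42 \right)} + 4954} = \sqrt{7 + 4954} = \sqrt{4961} = 11 \sqrt{41}$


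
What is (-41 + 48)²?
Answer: 49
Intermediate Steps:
(-41 + 48)² = 7² = 49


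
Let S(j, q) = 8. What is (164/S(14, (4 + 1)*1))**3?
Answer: 68921/8 ≈ 8615.1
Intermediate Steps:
(164/S(14, (4 + 1)*1))**3 = (164/8)**3 = (164*(1/8))**3 = (41/2)**3 = 68921/8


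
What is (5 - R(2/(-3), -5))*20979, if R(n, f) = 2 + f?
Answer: 167832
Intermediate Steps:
(5 - R(2/(-3), -5))*20979 = (5 - (2 - 5))*20979 = (5 - 1*(-3))*20979 = (5 + 3)*20979 = 8*20979 = 167832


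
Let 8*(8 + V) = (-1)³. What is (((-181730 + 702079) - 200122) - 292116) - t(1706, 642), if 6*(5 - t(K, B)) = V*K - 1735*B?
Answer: -3836381/24 ≈ -1.5985e+5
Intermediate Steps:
V = -65/8 (V = -8 + (⅛)*(-1)³ = -8 + (⅛)*(-1) = -8 - ⅛ = -65/8 ≈ -8.1250)
t(K, B) = 5 + 65*K/48 + 1735*B/6 (t(K, B) = 5 - (-65*K/8 - 1735*B)/6 = 5 - (-1735*B - 65*K/8)/6 = 5 + (65*K/48 + 1735*B/6) = 5 + 65*K/48 + 1735*B/6)
(((-181730 + 702079) - 200122) - 292116) - t(1706, 642) = (((-181730 + 702079) - 200122) - 292116) - (5 + (65/48)*1706 + (1735/6)*642) = ((520349 - 200122) - 292116) - (5 + 55445/24 + 185645) = (320227 - 292116) - 1*4511045/24 = 28111 - 4511045/24 = -3836381/24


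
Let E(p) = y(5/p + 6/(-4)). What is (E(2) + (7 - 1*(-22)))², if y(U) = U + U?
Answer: 961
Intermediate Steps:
y(U) = 2*U
E(p) = -3 + 10/p (E(p) = 2*(5/p + 6/(-4)) = 2*(5/p + 6*(-¼)) = 2*(5/p - 3/2) = 2*(-3/2 + 5/p) = -3 + 10/p)
(E(2) + (7 - 1*(-22)))² = ((-3 + 10/2) + (7 - 1*(-22)))² = ((-3 + 10*(½)) + (7 + 22))² = ((-3 + 5) + 29)² = (2 + 29)² = 31² = 961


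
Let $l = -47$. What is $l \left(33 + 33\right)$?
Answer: $-3102$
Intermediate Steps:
$l \left(33 + 33\right) = - 47 \left(33 + 33\right) = \left(-47\right) 66 = -3102$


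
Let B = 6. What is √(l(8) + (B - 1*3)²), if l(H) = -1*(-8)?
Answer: √17 ≈ 4.1231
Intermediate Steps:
l(H) = 8
√(l(8) + (B - 1*3)²) = √(8 + (6 - 1*3)²) = √(8 + (6 - 3)²) = √(8 + 3²) = √(8 + 9) = √17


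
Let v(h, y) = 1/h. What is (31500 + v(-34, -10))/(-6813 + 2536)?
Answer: -1070999/145418 ≈ -7.3650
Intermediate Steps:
(31500 + v(-34, -10))/(-6813 + 2536) = (31500 + 1/(-34))/(-6813 + 2536) = (31500 - 1/34)/(-4277) = (1070999/34)*(-1/4277) = -1070999/145418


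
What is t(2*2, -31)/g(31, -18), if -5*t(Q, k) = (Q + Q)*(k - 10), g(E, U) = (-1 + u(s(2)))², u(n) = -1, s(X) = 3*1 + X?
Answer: 82/5 ≈ 16.400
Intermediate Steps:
s(X) = 3 + X
g(E, U) = 4 (g(E, U) = (-1 - 1)² = (-2)² = 4)
t(Q, k) = -2*Q*(-10 + k)/5 (t(Q, k) = -(Q + Q)*(k - 10)/5 = -2*Q*(-10 + k)/5)
t(2*2, -31)/g(31, -18) = (2*(2*2)*(10 - 1*(-31))/5)/4 = ((⅖)*4*(10 + 31))*(¼) = ((⅖)*4*41)*(¼) = (328/5)*(¼) = 82/5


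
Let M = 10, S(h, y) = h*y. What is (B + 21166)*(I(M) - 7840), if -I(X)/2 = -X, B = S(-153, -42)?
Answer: -215769440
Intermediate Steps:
B = 6426 (B = -153*(-42) = 6426)
I(X) = 2*X (I(X) = -(-2)*X = 2*X)
(B + 21166)*(I(M) - 7840) = (6426 + 21166)*(2*10 - 7840) = 27592*(20 - 7840) = 27592*(-7820) = -215769440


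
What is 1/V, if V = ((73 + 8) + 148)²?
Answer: 1/52441 ≈ 1.9069e-5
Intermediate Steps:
V = 52441 (V = (81 + 148)² = 229² = 52441)
1/V = 1/52441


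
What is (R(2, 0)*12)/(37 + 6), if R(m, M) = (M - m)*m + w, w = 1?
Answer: -36/43 ≈ -0.83721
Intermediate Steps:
R(m, M) = 1 + m*(M - m) (R(m, M) = (M - m)*m + 1 = m*(M - m) + 1 = 1 + m*(M - m))
(R(2, 0)*12)/(37 + 6) = ((1 - 1*2**2 + 0*2)*12)/(37 + 6) = ((1 - 1*4 + 0)*12)/43 = ((1 - 4 + 0)*12)*(1/43) = -3*12*(1/43) = -36*1/43 = -36/43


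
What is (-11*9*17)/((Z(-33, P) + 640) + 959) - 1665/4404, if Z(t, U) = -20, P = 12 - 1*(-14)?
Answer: -3346989/2317972 ≈ -1.4439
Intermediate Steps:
P = 26 (P = 12 + 14 = 26)
(-11*9*17)/((Z(-33, P) + 640) + 959) - 1665/4404 = (-11*9*17)/((-20 + 640) + 959) - 1665/4404 = (-99*17)/(620 + 959) - 1665*1/4404 = -1683/1579 - 555/1468 = -3346989/2317972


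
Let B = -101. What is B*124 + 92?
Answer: -12432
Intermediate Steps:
B*124 + 92 = -101*124 + 92 = -12524 + 92 = -12432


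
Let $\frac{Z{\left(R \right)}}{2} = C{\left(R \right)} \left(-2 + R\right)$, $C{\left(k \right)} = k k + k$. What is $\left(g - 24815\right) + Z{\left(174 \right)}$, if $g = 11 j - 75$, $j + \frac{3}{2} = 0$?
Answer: $\frac{20899787}{2} \approx 1.045 \cdot 10^{7}$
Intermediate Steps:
$j = - \frac{3}{2}$ ($j = - \frac{3}{2} + 0 = - \frac{3}{2} \approx -1.5$)
$C{\left(k \right)} = k + k^{2}$ ($C{\left(k \right)} = k^{2} + k = k + k^{2}$)
$g = - \frac{183}{2}$ ($g = 11 \left(- \frac{3}{2}\right) - 75 = - \frac{33}{2} - 75 = - \frac{183}{2} \approx -91.5$)
$Z{\left(R \right)} = 2 R \left(1 + R\right) \left(-2 + R\right)$
$\left(g - 24815\right) + Z{\left(174 \right)} = \left(- \frac{183}{2} - 24815\right) + 2 \cdot 174 \left(1 + 174\right) \left(-2 + 174\right) = - \frac{49813}{2} + 2 \cdot 174 \cdot 175 \cdot 172 = - \frac{49813}{2} + 10474800 = \frac{20899787}{2}$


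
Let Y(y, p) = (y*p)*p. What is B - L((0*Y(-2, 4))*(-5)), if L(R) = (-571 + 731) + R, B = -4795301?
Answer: -4795461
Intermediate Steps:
Y(y, p) = y*p**2 (Y(y, p) = (p*y)*p = y*p**2)
L(R) = 160 + R
B - L((0*Y(-2, 4))*(-5)) = -4795301 - (160 + (0*(-2*4**2))*(-5)) = -4795301 - (160 + (0*(-2*16))*(-5)) = -4795301 - (160 + (0*(-32))*(-5)) = -4795301 - (160 + 0*(-5)) = -4795301 - (160 + 0) = -4795301 - 1*160 = -4795301 - 160 = -4795461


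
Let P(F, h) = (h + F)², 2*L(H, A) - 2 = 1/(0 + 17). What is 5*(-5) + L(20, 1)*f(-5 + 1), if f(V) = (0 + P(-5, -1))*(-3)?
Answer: -2315/17 ≈ -136.18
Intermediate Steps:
L(H, A) = 35/34 (L(H, A) = 1 + 1/(2*(0 + 17)) = 1 + (½)/17 = 1 + (½)*(1/17) = 1 + 1/34 = 35/34)
P(F, h) = (F + h)²
f(V) = -108 (f(V) = (0 + (-5 - 1)²)*(-3) = (0 + (-6)²)*(-3) = (0 + 36)*(-3) = 36*(-3) = -108)
5*(-5) + L(20, 1)*f(-5 + 1) = 5*(-5) + (35/34)*(-108) = -25 - 1890/17 = -2315/17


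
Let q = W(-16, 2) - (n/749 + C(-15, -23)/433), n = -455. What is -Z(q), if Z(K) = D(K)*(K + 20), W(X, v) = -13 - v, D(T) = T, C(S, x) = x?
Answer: 174235455699/2146561561 ≈ 81.170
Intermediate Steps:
q = -664359/46331 (q = (-13 - 1*2) - (-455/749 - 23/433) = (-13 - 2) - (-455*1/749 - 23*1/433) = -15 - (-65/107 - 23/433) = -15 - 1*(-30606/46331) = -15 + 30606/46331 = -664359/46331 ≈ -14.339)
Z(K) = K*(20 + K) (Z(K) = K*(K + 20) = K*(20 + K))
-Z(q) = -(-664359)*(20 - 664359/46331)/46331 = -(-664359)*262261/(46331*46331) = -1*(-174235455699/2146561561) = 174235455699/2146561561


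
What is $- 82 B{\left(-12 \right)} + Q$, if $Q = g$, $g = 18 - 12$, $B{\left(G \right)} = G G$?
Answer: $-11802$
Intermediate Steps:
$B{\left(G \right)} = G^{2}$
$g = 6$
$Q = 6$
$- 82 B{\left(-12 \right)} + Q = - 82 \left(-12\right)^{2} + 6 = \left(-82\right) 144 + 6 = -11808 + 6 = -11802$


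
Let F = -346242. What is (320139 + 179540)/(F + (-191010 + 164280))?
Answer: -499679/372972 ≈ -1.3397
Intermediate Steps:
(320139 + 179540)/(F + (-191010 + 164280)) = (320139 + 179540)/(-346242 + (-191010 + 164280)) = 499679/(-346242 - 26730) = 499679/(-372972) = 499679*(-1/372972) = -499679/372972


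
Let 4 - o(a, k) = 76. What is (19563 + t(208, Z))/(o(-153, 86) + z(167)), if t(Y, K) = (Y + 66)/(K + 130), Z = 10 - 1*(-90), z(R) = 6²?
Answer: -1124941/2070 ≈ -543.45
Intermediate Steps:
z(R) = 36
Z = 100 (Z = 10 + 90 = 100)
t(Y, K) = (66 + Y)/(130 + K)
o(a, k) = -72 (o(a, k) = 4 - 1*76 = 4 - 76 = -72)
(19563 + t(208, Z))/(o(-153, 86) + z(167)) = (19563 + (66 + 208)/(130 + 100))/(-72 + 36) = (19563 + 274/230)/(-36) = (19563 + (1/230)*274)*(-1/36) = (19563 + 137/115)*(-1/36) = (2249882/115)*(-1/36) = -1124941/2070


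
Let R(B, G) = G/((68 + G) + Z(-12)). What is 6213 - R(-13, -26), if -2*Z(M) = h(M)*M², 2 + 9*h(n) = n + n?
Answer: 776638/125 ≈ 6213.1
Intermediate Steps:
h(n) = -2/9 + 2*n/9 (h(n) = -2/9 + (n + n)/9 = -2/9 + (2*n)/9 = -2/9 + 2*n/9)
Z(M) = -M²*(-2/9 + 2*M/9)/2 (Z(M) = -(-2/9 + 2*M/9)*M²/2 = -M²*(-2/9 + 2*M/9)/2)
R(B, G) = G/(276 + G) (R(B, G) = G/((68 + G) + (⅑)*(-12)²*(1 - 1*(-12))) = G/((68 + G) + (⅑)*144*(1 + 12)) = G/((68 + G) + (⅑)*144*13) = G/((68 + G) + 208) = G/(276 + G))
6213 - R(-13, -26) = 6213 - (-26)/(276 - 26) = 6213 - (-26)/250 = 6213 - 1*(-13/125) = 6213 + 13/125 = 776638/125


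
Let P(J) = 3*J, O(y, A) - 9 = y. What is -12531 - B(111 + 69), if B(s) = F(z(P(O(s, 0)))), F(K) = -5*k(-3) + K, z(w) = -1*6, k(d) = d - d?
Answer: -12525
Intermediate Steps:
O(y, A) = 9 + y
k(d) = 0
z(w) = -6
F(K) = K (F(K) = -5*0 + K = 0 + K = K)
B(s) = -6
-12531 - B(111 + 69) = -12531 - 1*(-6) = -12531 + 6 = -12525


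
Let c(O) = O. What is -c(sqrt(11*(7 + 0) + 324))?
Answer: -sqrt(401) ≈ -20.025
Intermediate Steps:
-c(sqrt(11*(7 + 0) + 324)) = -sqrt(11*(7 + 0) + 324) = -sqrt(11*7 + 324) = -sqrt(77 + 324) = -sqrt(401)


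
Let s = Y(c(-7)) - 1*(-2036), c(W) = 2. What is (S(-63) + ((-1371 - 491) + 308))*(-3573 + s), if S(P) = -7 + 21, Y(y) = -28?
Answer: 2410100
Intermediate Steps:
s = 2008 (s = -28 - 1*(-2036) = -28 + 2036 = 2008)
S(P) = 14
(S(-63) + ((-1371 - 491) + 308))*(-3573 + s) = (14 + ((-1371 - 491) + 308))*(-3573 + 2008) = (14 + (-1862 + 308))*(-1565) = (14 - 1554)*(-1565) = -1540*(-1565) = 2410100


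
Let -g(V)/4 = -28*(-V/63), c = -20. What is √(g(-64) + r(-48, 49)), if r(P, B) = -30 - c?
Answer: √934/3 ≈ 10.187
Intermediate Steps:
r(P, B) = -10 (r(P, B) = -30 - 1*(-20) = -30 + 20 = -10)
g(V) = -16*V/9 (g(V) = -(-112)/((-63/V)) = -(-112)*(-V/63) = -16*V/9)
√(g(-64) + r(-48, 49)) = √(-16/9*(-64) - 10) = √(1024/9 - 10) = √(934/9) = √934/3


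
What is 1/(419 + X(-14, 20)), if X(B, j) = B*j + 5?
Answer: 1/144 ≈ 0.0069444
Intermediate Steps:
X(B, j) = 5 + B*j
1/(419 + X(-14, 20)) = 1/(419 + (5 - 14*20)) = 1/(419 + (5 - 280)) = 1/(419 - 275) = 1/144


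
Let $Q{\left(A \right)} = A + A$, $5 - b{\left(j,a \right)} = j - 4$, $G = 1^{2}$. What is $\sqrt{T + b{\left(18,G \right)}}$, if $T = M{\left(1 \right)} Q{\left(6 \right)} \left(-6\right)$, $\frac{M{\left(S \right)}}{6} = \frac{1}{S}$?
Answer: $21 i \approx 21.0 i$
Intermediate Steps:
$M{\left(S \right)} = \frac{6}{S}$
$G = 1$
$b{\left(j,a \right)} = 9 - j$ ($b{\left(j,a \right)} = 5 - \left(j - 4\right) = 5 - \left(-4 + j\right) = 9 - j$)
$Q{\left(A \right)} = 2 A$
$T = -432$ ($T = \frac{6}{1} \cdot 2 \cdot 6 \left(-6\right) = 6 \cdot 1 \cdot 12 \left(-6\right) = 6 \cdot 12 \left(-6\right) = 72 \left(-6\right) = -432$)
$\sqrt{T + b{\left(18,G \right)}} = \sqrt{-432 + \left(9 - 18\right)} = \sqrt{-432 - 9} = \sqrt{-441} = 21 i$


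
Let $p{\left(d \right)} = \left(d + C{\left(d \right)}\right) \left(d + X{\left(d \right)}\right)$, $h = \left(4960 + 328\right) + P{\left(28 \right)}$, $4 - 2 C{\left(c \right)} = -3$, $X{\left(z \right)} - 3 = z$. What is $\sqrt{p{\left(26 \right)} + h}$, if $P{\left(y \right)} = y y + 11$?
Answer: $\frac{\sqrt{30822}}{2} \approx 87.781$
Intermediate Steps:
$X{\left(z \right)} = 3 + z$
$C{\left(c \right)} = \frac{7}{2}$ ($C{\left(c \right)} = 2 - - \frac{3}{2} = 2 + \frac{3}{2} = \frac{7}{2}$)
$P{\left(y \right)} = 11 + y^{2}$ ($P{\left(y \right)} = y^{2} + 11 = 11 + y^{2}$)
$h = 6083$ ($h = \left(4960 + 328\right) + \left(11 + 28^{2}\right) = 5288 + \left(11 + 784\right) = 5288 + 795 = 6083$)
$p{\left(d \right)} = \left(3 + 2 d\right) \left(\frac{7}{2} + d\right)$ ($p{\left(d \right)} = \left(d + \frac{7}{2}\right) \left(d + \left(3 + d\right)\right) = \left(\frac{7}{2} + d\right) \left(3 + 2 d\right) = \left(3 + 2 d\right) \left(\frac{7}{2} + d\right)$)
$\sqrt{p{\left(26 \right)} + h} = \sqrt{\left(\frac{21}{2} + 2 \cdot 26^{2} + 10 \cdot 26\right) + 6083} = \sqrt{\left(\frac{21}{2} + 2 \cdot 676 + 260\right) + 6083} = \sqrt{\left(\frac{21}{2} + 1352 + 260\right) + 6083} = \sqrt{\frac{3245}{2} + 6083} = \sqrt{\frac{15411}{2}} = \frac{\sqrt{30822}}{2}$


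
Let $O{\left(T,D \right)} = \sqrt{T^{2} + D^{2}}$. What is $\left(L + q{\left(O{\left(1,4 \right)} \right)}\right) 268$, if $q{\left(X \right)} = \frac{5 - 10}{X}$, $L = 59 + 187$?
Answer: $65928 - \frac{1340 \sqrt{17}}{17} \approx 65603.0$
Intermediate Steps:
$O{\left(T,D \right)} = \sqrt{D^{2} + T^{2}}$
$L = 246$
$q{\left(X \right)} = - \frac{5}{X}$
$\left(L + q{\left(O{\left(1,4 \right)} \right)}\right) 268 = \left(246 - \frac{5}{\sqrt{4^{2} + 1^{2}}}\right) 268 = \left(246 - \frac{5}{\sqrt{16 + 1}}\right) 268 = \left(246 - \frac{5}{\sqrt{17}}\right) 268 = \left(246 - 5 \frac{\sqrt{17}}{17}\right) 268 = \left(246 - \frac{5 \sqrt{17}}{17}\right) 268 = 65928 - \frac{1340 \sqrt{17}}{17}$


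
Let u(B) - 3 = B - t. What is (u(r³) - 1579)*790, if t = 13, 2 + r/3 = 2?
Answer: -1255310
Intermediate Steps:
r = 0 (r = -6 + 3*2 = -6 + 6 = 0)
u(B) = -10 + B (u(B) = 3 + (B - 1*13) = 3 + (B - 13) = 3 + (-13 + B) = -10 + B)
(u(r³) - 1579)*790 = ((-10 + 0³) - 1579)*790 = ((-10 + 0) - 1579)*790 = (-10 - 1579)*790 = -1589*790 = -1255310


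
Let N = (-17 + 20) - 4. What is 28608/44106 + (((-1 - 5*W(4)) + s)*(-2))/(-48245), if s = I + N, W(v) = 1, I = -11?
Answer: 229767524/354648995 ≈ 0.64787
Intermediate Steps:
N = -1 (N = 3 - 4 = -1)
s = -12 (s = -11 - 1 = -12)
28608/44106 + (((-1 - 5*W(4)) + s)*(-2))/(-48245) = 28608/44106 + (((-1 - 5*1) - 12)*(-2))/(-48245) = 28608*(1/44106) + (((-1 - 5) - 12)*(-2))*(-1/48245) = 4768/7351 + ((-6 - 12)*(-2))*(-1/48245) = 4768/7351 - 18*(-2)*(-1/48245) = 4768/7351 + 36*(-1/48245) = 4768/7351 - 36/48245 = 229767524/354648995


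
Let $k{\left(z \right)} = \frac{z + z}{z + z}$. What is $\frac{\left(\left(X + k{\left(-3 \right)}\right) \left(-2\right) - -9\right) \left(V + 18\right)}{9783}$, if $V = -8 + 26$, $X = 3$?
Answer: $\frac{4}{1087} \approx 0.0036799$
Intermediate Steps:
$k{\left(z \right)} = 1$ ($k{\left(z \right)} = \frac{2 z}{2 z} = 2 z \frac{1}{2 z} = 1$)
$V = 18$
$\frac{\left(\left(X + k{\left(-3 \right)}\right) \left(-2\right) - -9\right) \left(V + 18\right)}{9783} = \frac{\left(\left(3 + 1\right) \left(-2\right) - -9\right) \left(18 + 18\right)}{9783} = \left(4 \left(-2\right) + 9\right) 36 \cdot \frac{1}{9783} = \left(-8 + 9\right) 36 \cdot \frac{1}{9783} = 1 \cdot 36 \cdot \frac{1}{9783} = 36 \cdot \frac{1}{9783} = \frac{4}{1087}$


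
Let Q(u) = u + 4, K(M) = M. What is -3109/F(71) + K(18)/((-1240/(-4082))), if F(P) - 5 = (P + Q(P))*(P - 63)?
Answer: 20583047/363630 ≈ 56.604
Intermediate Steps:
Q(u) = 4 + u
F(P) = 5 + (-63 + P)*(4 + 2*P) (F(P) = 5 + (P + (4 + P))*(P - 63) = 5 + (4 + 2*P)*(-63 + P) = 5 + (-63 + P)*(4 + 2*P))
-3109/F(71) + K(18)/((-1240/(-4082))) = -3109/(-247 - 122*71 + 2*71²) + 18/((-1240/(-4082))) = -3109/(-247 - 8662 + 2*5041) + 18/((-1240*(-1/4082))) = -3109/(-247 - 8662 + 10082) + 18/(620/2041) = -3109/1173 + 18*(2041/620) = -3109*1/1173 + 18369/310 = -3109/1173 + 18369/310 = 20583047/363630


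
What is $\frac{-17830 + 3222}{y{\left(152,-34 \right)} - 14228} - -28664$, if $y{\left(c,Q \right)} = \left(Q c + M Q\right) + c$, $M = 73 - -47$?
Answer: $\frac{167143436}{5831} \approx 28665.0$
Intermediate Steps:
$M = 120$ ($M = 73 + 47 = 120$)
$y{\left(c,Q \right)} = c + 120 Q + Q c$ ($y{\left(c,Q \right)} = \left(Q c + 120 Q\right) + c = \left(120 Q + Q c\right) + c = c + 120 Q + Q c$)
$\frac{-17830 + 3222}{y{\left(152,-34 \right)} - 14228} - -28664 = \frac{-17830 + 3222}{\left(152 + 120 \left(-34\right) - 5168\right) - 14228} - -28664 = - \frac{14608}{\left(152 - 4080 - 5168\right) - 14228} + 28664 = - \frac{14608}{-9096 - 14228} + 28664 = - \frac{14608}{-23324} + 28664 = \left(-14608\right) \left(- \frac{1}{23324}\right) + 28664 = \frac{3652}{5831} + 28664 = \frac{167143436}{5831}$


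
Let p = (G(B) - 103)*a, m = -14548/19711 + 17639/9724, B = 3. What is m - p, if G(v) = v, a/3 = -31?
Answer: -1782322587623/191669764 ≈ -9298.9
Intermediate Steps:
a = -93 (a = 3*(-31) = -93)
m = 206217577/191669764 (m = -14548*1/19711 + 17639*(1/9724) = -14548/19711 + 17639/9724 = 206217577/191669764 ≈ 1.0759)
p = 9300 (p = (3 - 103)*(-93) = -100*(-93) = 9300)
m - p = 206217577/191669764 - 1*9300 = 206217577/191669764 - 9300 = -1782322587623/191669764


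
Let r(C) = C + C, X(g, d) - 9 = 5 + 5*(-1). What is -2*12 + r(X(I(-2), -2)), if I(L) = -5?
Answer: -6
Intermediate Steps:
X(g, d) = 9 (X(g, d) = 9 + (5 + 5*(-1)) = 9 + (5 - 5) = 9 + 0 = 9)
r(C) = 2*C
-2*12 + r(X(I(-2), -2)) = -2*12 + 2*9 = -24 + 18 = -6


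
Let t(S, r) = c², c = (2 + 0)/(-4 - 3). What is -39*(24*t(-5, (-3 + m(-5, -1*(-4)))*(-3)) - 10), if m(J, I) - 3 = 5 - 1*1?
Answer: 15366/49 ≈ 313.59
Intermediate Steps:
m(J, I) = 7 (m(J, I) = 3 + (5 - 1*1) = 3 + (5 - 1) = 3 + 4 = 7)
c = -2/7 (c = 2/(-7) = 2*(-⅐) = -2/7 ≈ -0.28571)
t(S, r) = 4/49 (t(S, r) = (-2/7)² = 4/49)
-39*(24*t(-5, (-3 + m(-5, -1*(-4)))*(-3)) - 10) = -39*(24*(4/49) - 10) = -39*(96/49 - 10) = -39*(-394/49) = 15366/49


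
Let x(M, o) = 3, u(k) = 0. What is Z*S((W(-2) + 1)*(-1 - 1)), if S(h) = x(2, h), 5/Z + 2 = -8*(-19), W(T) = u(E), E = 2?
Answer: ⅒ ≈ 0.10000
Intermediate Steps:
W(T) = 0
Z = 1/30 (Z = 5/(-2 - 8*(-19)) = 5/(-2 + 152) = 5/150 = 5*(1/150) = 1/30 ≈ 0.033333)
S(h) = 3
Z*S((W(-2) + 1)*(-1 - 1)) = (1/30)*3 = ⅒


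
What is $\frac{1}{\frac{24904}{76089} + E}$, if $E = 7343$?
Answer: $\frac{76089}{558746431} \approx 0.00013618$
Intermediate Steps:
$\frac{1}{\frac{24904}{76089} + E} = \frac{1}{\frac{24904}{76089} + 7343} = \frac{1}{\frac{558746431}{76089}} = \frac{76089}{558746431}$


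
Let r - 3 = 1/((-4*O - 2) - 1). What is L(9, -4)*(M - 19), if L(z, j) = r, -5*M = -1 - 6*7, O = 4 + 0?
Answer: -2912/95 ≈ -30.653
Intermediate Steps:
O = 4
M = 43/5 (M = -(-1 - 6*7)/5 = -(-1 - 42)/5 = -⅕*(-43) = 43/5 ≈ 8.6000)
r = 56/19 (r = 3 + 1/((-4*4 - 2) - 1) = 3 + 1/((-16 - 2) - 1) = 3 + 1/(-18 - 1) = 3 + 1/(-19) = 3 - 1/19 = 56/19 ≈ 2.9474)
L(z, j) = 56/19
L(9, -4)*(M - 19) = 56*(43/5 - 19)/19 = (56/19)*(-52/5) = -2912/95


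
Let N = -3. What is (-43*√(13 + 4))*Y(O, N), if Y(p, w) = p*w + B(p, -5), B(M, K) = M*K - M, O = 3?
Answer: 1161*√17 ≈ 4786.9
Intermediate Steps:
B(M, K) = -M + K*M (B(M, K) = K*M - M = -M + K*M)
Y(p, w) = -6*p + p*w (Y(p, w) = p*w + p*(-1 - 5) = p*w + p*(-6) = p*w - 6*p = -6*p + p*w)
(-43*√(13 + 4))*Y(O, N) = (-43*√(13 + 4))*(3*(-6 - 3)) = (-43*√17)*(3*(-9)) = -43*√17*(-27) = 1161*√17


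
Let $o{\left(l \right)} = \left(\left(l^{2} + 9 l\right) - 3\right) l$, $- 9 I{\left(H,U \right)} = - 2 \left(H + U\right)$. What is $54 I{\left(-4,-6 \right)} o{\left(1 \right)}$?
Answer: $-840$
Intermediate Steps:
$I{\left(H,U \right)} = \frac{2 H}{9} + \frac{2 U}{9}$ ($I{\left(H,U \right)} = - \frac{\left(-2\right) \left(H + U\right)}{9} = - \frac{- 2 H - 2 U}{9} = \frac{2 H}{9} + \frac{2 U}{9}$)
$o{\left(l \right)} = l \left(-3 + l^{2} + 9 l\right)$ ($o{\left(l \right)} = \left(-3 + l^{2} + 9 l\right) l = l \left(-3 + l^{2} + 9 l\right)$)
$54 I{\left(-4,-6 \right)} o{\left(1 \right)} = 54 \left(\frac{2}{9} \left(-4\right) + \frac{2}{9} \left(-6\right)\right) 1 \left(-3 + 1^{2} + 9 \cdot 1\right) = 54 \left(- \frac{8}{9} - \frac{4}{3}\right) 1 \left(-3 + 1 + 9\right) = 54 \left(- \frac{20}{9}\right) 1 \cdot 7 = \left(-120\right) 7 = -840$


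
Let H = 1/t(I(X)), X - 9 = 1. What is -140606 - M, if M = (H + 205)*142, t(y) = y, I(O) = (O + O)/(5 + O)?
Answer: -339645/2 ≈ -1.6982e+5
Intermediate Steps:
X = 10 (X = 9 + 1 = 10)
I(O) = 2*O/(5 + O) (I(O) = (2*O)/(5 + O) = 2*O/(5 + O))
H = ¾ (H = 1/(2*10/(5 + 10)) = 1/(2*10/15) = 1/(2*10*(1/15)) = 1/(4/3) = ¾ ≈ 0.75000)
M = 58433/2 (M = (¾ + 205)*142 = (823/4)*142 = 58433/2 ≈ 29217.)
-140606 - M = -140606 - 1*58433/2 = -140606 - 58433/2 = -339645/2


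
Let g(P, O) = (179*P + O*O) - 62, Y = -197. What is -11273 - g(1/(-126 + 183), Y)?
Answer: -2851319/57 ≈ -50023.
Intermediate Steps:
g(P, O) = -62 + O**2 + 179*P (g(P, O) = (179*P + O**2) - 62 = (O**2 + 179*P) - 62 = -62 + O**2 + 179*P)
-11273 - g(1/(-126 + 183), Y) = -11273 - (-62 + (-197)**2 + 179/(-126 + 183)) = -11273 - (-62 + 38809 + 179/57) = -11273 - 1*2208758/57 = -11273 - 2208758/57 = -2851319/57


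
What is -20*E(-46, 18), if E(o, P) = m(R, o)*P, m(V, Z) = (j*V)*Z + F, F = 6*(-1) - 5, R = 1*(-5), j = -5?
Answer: 417960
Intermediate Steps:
R = -5
F = -11 (F = -6 - 5 = -11)
m(V, Z) = -11 - 5*V*Z (m(V, Z) = (-5*V)*Z - 11 = -5*V*Z - 11 = -11 - 5*V*Z)
E(o, P) = P*(-11 + 25*o) (E(o, P) = (-11 - 5*(-5)*o)*P = (-11 + 25*o)*P = P*(-11 + 25*o))
-20*E(-46, 18) = -360*(-11 + 25*(-46)) = -360*(-11 - 1150) = -360*(-1161) = -20*(-20898) = 417960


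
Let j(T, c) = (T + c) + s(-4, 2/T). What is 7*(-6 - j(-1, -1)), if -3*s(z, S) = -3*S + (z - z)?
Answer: -14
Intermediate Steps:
s(z, S) = S (s(z, S) = -(-3*S + (z - z))/3 = -(-3*S + 0)/3 = -(-1)*S = S)
j(T, c) = T + c + 2/T (j(T, c) = (T + c) + 2/T = T + c + 2/T)
7*(-6 - j(-1, -1)) = 7*(-6 - (-1 - 1 + 2/(-1))) = 7*(-6 - (-1 - 1 + 2*(-1))) = 7*(-6 - (-1 - 1 - 2)) = 7*(-6 - 1*(-4)) = 7*(-6 + 4) = 7*(-2) = -14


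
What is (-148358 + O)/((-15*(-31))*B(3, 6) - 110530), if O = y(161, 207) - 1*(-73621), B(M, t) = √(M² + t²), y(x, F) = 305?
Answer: 1645393792/2441430155 + 20766528*√5/2441430155 ≈ 0.69297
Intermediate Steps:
O = 73926 (O = 305 - 1*(-73621) = 305 + 73621 = 73926)
(-148358 + O)/((-15*(-31))*B(3, 6) - 110530) = (-148358 + 73926)/((-15*(-31))*√(3² + 6²) - 110530) = -74432/(465*√(9 + 36) - 110530) = -74432/(465*√45 - 110530) = -74432/(465*(3*√5) - 110530) = -74432/(1395*√5 - 110530) = -74432/(-110530 + 1395*√5)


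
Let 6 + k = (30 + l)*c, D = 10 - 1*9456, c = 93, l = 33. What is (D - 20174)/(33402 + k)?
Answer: -5924/7851 ≈ -0.75455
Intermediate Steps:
D = -9446 (D = 10 - 9456 = -9446)
k = 5853 (k = -6 + (30 + 33)*93 = -6 + 63*93 = -6 + 5859 = 5853)
(D - 20174)/(33402 + k) = (-9446 - 20174)/(33402 + 5853) = -29620/39255 = -29620*1/39255 = -5924/7851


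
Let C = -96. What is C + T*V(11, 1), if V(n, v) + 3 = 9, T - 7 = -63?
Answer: -432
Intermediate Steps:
T = -56 (T = 7 - 63 = -56)
V(n, v) = 6 (V(n, v) = -3 + 9 = 6)
C + T*V(11, 1) = -96 - 56*6 = -96 - 336 = -432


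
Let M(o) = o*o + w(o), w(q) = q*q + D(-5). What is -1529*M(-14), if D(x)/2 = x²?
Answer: -675818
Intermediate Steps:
D(x) = 2*x²
w(q) = 50 + q² (w(q) = q*q + 2*(-5)² = q² + 2*25 = q² + 50 = 50 + q²)
M(o) = 50 + 2*o² (M(o) = o*o + (50 + o²) = o² + (50 + o²) = 50 + 2*o²)
-1529*M(-14) = -1529*(50 + 2*(-14)²) = -1529*(50 + 2*196) = -1529*(50 + 392) = -1529*442 = -675818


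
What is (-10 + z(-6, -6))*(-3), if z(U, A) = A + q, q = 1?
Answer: 45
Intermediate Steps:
z(U, A) = 1 + A (z(U, A) = A + 1 = 1 + A)
(-10 + z(-6, -6))*(-3) = (-10 + (1 - 6))*(-3) = (-10 - 5)*(-3) = -15*(-3) = 45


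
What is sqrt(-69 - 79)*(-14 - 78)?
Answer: -184*I*sqrt(37) ≈ -1119.2*I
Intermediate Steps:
sqrt(-69 - 79)*(-14 - 78) = sqrt(-148)*(-92) = (2*I*sqrt(37))*(-92) = -184*I*sqrt(37)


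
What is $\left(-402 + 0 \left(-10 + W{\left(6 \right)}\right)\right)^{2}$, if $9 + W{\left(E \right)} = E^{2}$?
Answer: $161604$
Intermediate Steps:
$W{\left(E \right)} = -9 + E^{2}$
$\left(-402 + 0 \left(-10 + W{\left(6 \right)}\right)\right)^{2} = \left(-402 + 0 \left(-10 - \left(9 - 6^{2}\right)\right)\right)^{2} = \left(-402 + 0 \left(-10 + \left(-9 + 36\right)\right)\right)^{2} = \left(-402 + 0 \left(-10 + 27\right)\right)^{2} = \left(-402 + 0 \cdot 17\right)^{2} = \left(-402 + 0\right)^{2} = \left(-402\right)^{2} = 161604$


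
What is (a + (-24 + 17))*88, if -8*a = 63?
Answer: -1309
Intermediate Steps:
a = -63/8 (a = -⅛*63 = -63/8 ≈ -7.8750)
(a + (-24 + 17))*88 = (-63/8 + (-24 + 17))*88 = (-63/8 - 7)*88 = -119/8*88 = -1309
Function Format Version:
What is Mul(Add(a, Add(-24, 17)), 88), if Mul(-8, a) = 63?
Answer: -1309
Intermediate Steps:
a = Rational(-63, 8) (a = Mul(Rational(-1, 8), 63) = Rational(-63, 8) ≈ -7.8750)
Mul(Add(a, Add(-24, 17)), 88) = Mul(Add(Rational(-63, 8), Add(-24, 17)), 88) = Mul(Add(Rational(-63, 8), -7), 88) = Mul(Rational(-119, 8), 88) = -1309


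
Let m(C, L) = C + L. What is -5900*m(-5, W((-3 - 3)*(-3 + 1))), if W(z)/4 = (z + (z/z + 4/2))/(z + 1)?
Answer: 29500/13 ≈ 2269.2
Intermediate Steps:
W(z) = 4*(3 + z)/(1 + z) (W(z) = 4*((z + (z/z + 4/2))/(z + 1)) = 4*((z + (1 + 4*(1/2)))/(1 + z)) = 4*((z + (1 + 2))/(1 + z)) = 4*((z + 3)/(1 + z)) = 4*((3 + z)/(1 + z)) = 4*(3 + z)/(1 + z))
-5900*m(-5, W((-3 - 3)*(-3 + 1))) = -5900*(-5 + 4*(3 + (-3 - 3)*(-3 + 1))/(1 + (-3 - 3)*(-3 + 1))) = -5900*(-5 + 4*(3 - 6*(-2))/(1 - 6*(-2))) = -5900*(-5 + 4*(3 + 12)/(1 + 12)) = -5900*(-5 + 4*15/13) = -5900*(-5 + 4*(1/13)*15) = -5900*(-5 + 60/13) = -5900*(-5/13) = 29500/13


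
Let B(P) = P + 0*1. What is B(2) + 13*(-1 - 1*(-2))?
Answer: 15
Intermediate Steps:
B(P) = P (B(P) = P + 0 = P)
B(2) + 13*(-1 - 1*(-2)) = 2 + 13*(-1 - 1*(-2)) = 2 + 13*(-1 + 2) = 2 + 13*1 = 2 + 13 = 15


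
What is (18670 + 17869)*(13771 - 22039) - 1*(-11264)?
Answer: -302093188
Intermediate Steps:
(18670 + 17869)*(13771 - 22039) - 1*(-11264) = 36539*(-8268) + 11264 = -302104452 + 11264 = -302093188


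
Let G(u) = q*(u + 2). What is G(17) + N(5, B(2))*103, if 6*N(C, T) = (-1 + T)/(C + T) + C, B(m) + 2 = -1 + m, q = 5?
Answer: 689/4 ≈ 172.25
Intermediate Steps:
B(m) = -3 + m (B(m) = -2 + (-1 + m) = -3 + m)
G(u) = 10 + 5*u (G(u) = 5*(u + 2) = 5*(2 + u) = 10 + 5*u)
N(C, T) = C/6 + (-1 + T)/(6*(C + T)) (N(C, T) = ((-1 + T)/(C + T) + C)/6 = (C + (-1 + T)/(C + T))/6 = C/6 + (-1 + T)/(6*(C + T)))
G(17) + N(5, B(2))*103 = (10 + 5*17) + ((-1 + (-3 + 2) + 5**2 + 5*(-3 + 2))/(6*(5 + (-3 + 2))))*103 = (10 + 85) + ((-1 - 1 + 25 + 5*(-1))/(6*(5 - 1)))*103 = 95 + ((1/6)*(-1 - 1 + 25 - 5)/4)*103 = 95 + ((1/6)*(1/4)*18)*103 = 95 + (3/4)*103 = 95 + 309/4 = 689/4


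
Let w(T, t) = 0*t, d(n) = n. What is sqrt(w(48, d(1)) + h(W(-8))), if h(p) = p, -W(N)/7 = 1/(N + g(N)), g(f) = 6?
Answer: sqrt(14)/2 ≈ 1.8708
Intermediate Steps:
W(N) = -7/(6 + N) (W(N) = -7/(N + 6) = -7/(6 + N))
w(T, t) = 0
sqrt(w(48, d(1)) + h(W(-8))) = sqrt(0 - 7/(6 - 8)) = sqrt(0 - 7/(-2)) = sqrt(0 - 7*(-1/2)) = sqrt(0 + 7/2) = sqrt(7/2) = sqrt(14)/2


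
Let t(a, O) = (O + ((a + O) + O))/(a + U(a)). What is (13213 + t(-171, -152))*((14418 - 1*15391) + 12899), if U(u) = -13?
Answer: 14500936697/92 ≈ 1.5762e+8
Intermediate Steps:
t(a, O) = (a + 3*O)/(-13 + a) (t(a, O) = (O + ((a + O) + O))/(a - 13) = (O + ((O + a) + O))/(-13 + a) = (O + (a + 2*O))/(-13 + a) = (a + 3*O)/(-13 + a))
(13213 + t(-171, -152))*((14418 - 1*15391) + 12899) = (13213 + (-171 + 3*(-152))/(-13 - 171))*((14418 - 1*15391) + 12899) = (13213 + (-171 - 456)/(-184))*((14418 - 15391) + 12899) = (13213 - 1/184*(-627))*(-973 + 12899) = (13213 + 627/184)*11926 = (2431819/184)*11926 = 14500936697/92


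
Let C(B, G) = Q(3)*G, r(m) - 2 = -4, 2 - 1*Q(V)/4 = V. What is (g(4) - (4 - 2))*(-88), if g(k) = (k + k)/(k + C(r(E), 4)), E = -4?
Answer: 704/3 ≈ 234.67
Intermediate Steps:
Q(V) = 8 - 4*V
r(m) = -2 (r(m) = 2 - 4 = -2)
C(B, G) = -4*G (C(B, G) = (8 - 4*3)*G = (8 - 12)*G = -4*G)
g(k) = 2*k/(-16 + k) (g(k) = (k + k)/(k - 4*4) = (2*k)/(k - 16) = (2*k)/(-16 + k) = 2*k/(-16 + k))
(g(4) - (4 - 2))*(-88) = (2*4/(-16 + 4) - (4 - 2))*(-88) = (2*4/(-12) - 1*2)*(-88) = (2*4*(-1/12) - 2)*(-88) = (-2/3 - 2)*(-88) = -8/3*(-88) = 704/3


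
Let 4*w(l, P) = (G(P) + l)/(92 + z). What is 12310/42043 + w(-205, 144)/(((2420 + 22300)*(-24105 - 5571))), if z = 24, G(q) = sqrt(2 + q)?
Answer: 838030565348723/2862170510681088 - sqrt(146)/340386094080 ≈ 0.29280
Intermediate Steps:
w(l, P) = l/464 + sqrt(2 + P)/464 (w(l, P) = ((sqrt(2 + P) + l)/(92 + 24))/4 = ((l + sqrt(2 + P))/116)/4 = ((l + sqrt(2 + P))*(1/116))/4 = (l/116 + sqrt(2 + P)/116)/4 = l/464 + sqrt(2 + P)/464)
12310/42043 + w(-205, 144)/(((2420 + 22300)*(-24105 - 5571))) = 12310/42043 + ((1/464)*(-205) + sqrt(2 + 144)/464)/(((2420 + 22300)*(-24105 - 5571))) = 12310*(1/42043) + (-205/464 + sqrt(146)/464)/((24720*(-29676))) = 12310/42043 + (-205/464 + sqrt(146)/464)/(-733590720) = 12310/42043 + (-205/464 + sqrt(146)/464)*(-1/733590720) = 12310/42043 + (41/68077218816 - sqrt(146)/340386094080) = 838030565348723/2862170510681088 - sqrt(146)/340386094080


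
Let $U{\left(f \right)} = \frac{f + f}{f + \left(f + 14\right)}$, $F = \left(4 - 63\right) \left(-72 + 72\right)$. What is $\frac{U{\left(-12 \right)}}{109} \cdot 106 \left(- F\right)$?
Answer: $0$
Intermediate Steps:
$F = 0$ ($F = \left(-59\right) 0 = 0$)
$U{\left(f \right)} = \frac{2 f}{14 + 2 f}$ ($U{\left(f \right)} = \frac{2 f}{f + \left(14 + f\right)} = \frac{2 f}{14 + 2 f}$)
$\frac{U{\left(-12 \right)}}{109} \cdot 106 \left(- F\right) = \frac{\left(-12\right) \frac{1}{7 - 12}}{109} \cdot 106 \left(\left(-1\right) 0\right) = - \frac{12}{-5} \cdot \frac{1}{109} \cdot 106 \cdot 0 = \left(-12\right) \left(- \frac{1}{5}\right) \frac{1}{109} \cdot 106 \cdot 0 = \frac{12}{5} \cdot \frac{1}{109} \cdot 106 \cdot 0 = \frac{12}{545} \cdot 106 \cdot 0 = \frac{1272}{545} \cdot 0 = 0$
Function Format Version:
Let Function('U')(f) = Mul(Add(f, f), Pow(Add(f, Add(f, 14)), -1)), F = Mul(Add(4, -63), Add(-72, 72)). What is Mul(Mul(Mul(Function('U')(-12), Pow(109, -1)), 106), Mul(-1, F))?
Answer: 0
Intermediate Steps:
F = 0 (F = Mul(-59, 0) = 0)
Function('U')(f) = Mul(2, f, Pow(Add(14, Mul(2, f)), -1)) (Function('U')(f) = Mul(Mul(2, f), Pow(Add(f, Add(14, f)), -1)) = Mul(Mul(2, f), Pow(Add(14, Mul(2, f)), -1)) = Mul(2, f, Pow(Add(14, Mul(2, f)), -1)))
Mul(Mul(Mul(Function('U')(-12), Pow(109, -1)), 106), Mul(-1, F)) = Mul(Mul(Mul(Mul(-12, Pow(Add(7, -12), -1)), Pow(109, -1)), 106), Mul(-1, 0)) = Mul(Mul(Mul(Mul(-12, Pow(-5, -1)), Rational(1, 109)), 106), 0) = Mul(Mul(Mul(Mul(-12, Rational(-1, 5)), Rational(1, 109)), 106), 0) = Mul(Mul(Mul(Rational(12, 5), Rational(1, 109)), 106), 0) = Mul(Mul(Rational(12, 545), 106), 0) = Mul(Rational(1272, 545), 0) = 0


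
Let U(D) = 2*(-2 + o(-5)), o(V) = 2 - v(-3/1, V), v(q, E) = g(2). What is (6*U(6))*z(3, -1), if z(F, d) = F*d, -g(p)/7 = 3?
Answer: -756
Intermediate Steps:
g(p) = -21 (g(p) = -7*3 = -21)
v(q, E) = -21
o(V) = 23 (o(V) = 2 - 1*(-21) = 2 + 21 = 23)
U(D) = 42 (U(D) = 2*(-2 + 23) = 2*21 = 42)
(6*U(6))*z(3, -1) = (6*42)*(3*(-1)) = 252*(-3) = -756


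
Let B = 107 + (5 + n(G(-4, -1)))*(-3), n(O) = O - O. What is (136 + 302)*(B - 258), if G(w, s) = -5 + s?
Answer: -72708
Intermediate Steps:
n(O) = 0
B = 92 (B = 107 + (5 + 0)*(-3) = 107 + 5*(-3) = 107 - 15 = 92)
(136 + 302)*(B - 258) = (136 + 302)*(92 - 258) = 438*(-166) = -72708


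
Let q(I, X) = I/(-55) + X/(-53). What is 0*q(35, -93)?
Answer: 0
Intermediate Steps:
q(I, X) = -X/53 - I/55 (q(I, X) = I*(-1/55) + X*(-1/53) = -I/55 - X/53 = -X/53 - I/55)
0*q(35, -93) = 0*(-1/53*(-93) - 1/55*35) = 0*(93/53 - 7/11) = 0*(652/583) = 0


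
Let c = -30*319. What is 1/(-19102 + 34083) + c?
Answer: -143368169/14981 ≈ -9570.0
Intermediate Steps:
c = -9570
1/(-19102 + 34083) + c = 1/(-19102 + 34083) - 9570 = 1/14981 - 9570 = -143368169/14981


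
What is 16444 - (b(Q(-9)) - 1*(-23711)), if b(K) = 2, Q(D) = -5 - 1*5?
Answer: -7269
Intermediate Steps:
Q(D) = -10 (Q(D) = -5 - 5 = -10)
16444 - (b(Q(-9)) - 1*(-23711)) = 16444 - (2 - 1*(-23711)) = 16444 - (2 + 23711) = 16444 - 1*23713 = 16444 - 23713 = -7269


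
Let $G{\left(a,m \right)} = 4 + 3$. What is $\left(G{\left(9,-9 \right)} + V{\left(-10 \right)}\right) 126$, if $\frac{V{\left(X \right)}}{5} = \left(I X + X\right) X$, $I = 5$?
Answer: $378882$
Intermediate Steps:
$G{\left(a,m \right)} = 7$
$V{\left(X \right)} = 30 X^{2}$ ($V{\left(X \right)} = 5 \left(5 X + X\right) X = 5 \cdot 6 X X = 5 \cdot 6 X^{2} = 30 X^{2}$)
$\left(G{\left(9,-9 \right)} + V{\left(-10 \right)}\right) 126 = \left(7 + 30 \left(-10\right)^{2}\right) 126 = \left(7 + 30 \cdot 100\right) 126 = \left(7 + 3000\right) 126 = 3007 \cdot 126 = 378882$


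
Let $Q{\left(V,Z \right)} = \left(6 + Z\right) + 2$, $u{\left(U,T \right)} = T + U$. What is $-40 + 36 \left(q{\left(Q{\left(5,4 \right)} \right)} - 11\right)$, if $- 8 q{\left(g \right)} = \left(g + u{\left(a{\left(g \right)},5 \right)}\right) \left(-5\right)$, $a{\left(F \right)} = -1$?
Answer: $-76$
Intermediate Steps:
$Q{\left(V,Z \right)} = 8 + Z$
$q{\left(g \right)} = \frac{5}{2} + \frac{5 g}{8}$ ($q{\left(g \right)} = - \frac{\left(g + \left(5 - 1\right)\right) \left(-5\right)}{8} = - \frac{\left(g + 4\right) \left(-5\right)}{8} = - \frac{\left(4 + g\right) \left(-5\right)}{8} = - \frac{-20 - 5 g}{8} = \frac{5}{2} + \frac{5 g}{8}$)
$-40 + 36 \left(q{\left(Q{\left(5,4 \right)} \right)} - 11\right) = -40 + 36 \left(\left(\frac{5}{2} + \frac{5 \left(8 + 4\right)}{8}\right) - 11\right) = -40 + 36 \left(\left(\frac{5}{2} + \frac{5}{8} \cdot 12\right) - 11\right) = -40 + 36 \left(\left(\frac{5}{2} + \frac{15}{2}\right) - 11\right) = -40 + 36 \left(10 - 11\right) = -40 + 36 \left(-1\right) = -40 - 36 = -76$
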